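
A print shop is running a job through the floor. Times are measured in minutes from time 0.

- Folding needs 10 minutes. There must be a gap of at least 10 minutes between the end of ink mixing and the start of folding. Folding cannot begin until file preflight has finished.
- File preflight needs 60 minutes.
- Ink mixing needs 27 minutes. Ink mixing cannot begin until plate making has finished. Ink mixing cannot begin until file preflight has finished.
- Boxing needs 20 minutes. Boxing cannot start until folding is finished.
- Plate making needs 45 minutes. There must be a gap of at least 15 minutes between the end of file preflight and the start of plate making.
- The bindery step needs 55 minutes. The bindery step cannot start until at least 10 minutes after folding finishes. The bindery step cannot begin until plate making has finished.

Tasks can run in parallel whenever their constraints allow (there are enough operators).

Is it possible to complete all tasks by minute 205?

File preflight has no prerequisites, so it starts at minute 0 and finishes at minute 60.
Plate making waits on file preflight (finishes minute 60, plus 15-minute gap → minute 75), so it starts at minute 75 and finishes at 75 + 45 = minute 120.
Ink mixing needs all of plate making (finishes minute 120); file preflight (finishes minute 60). That puts its earliest start at minute 120; it finishes at 120 + 27 = minute 147.
Folding cannot start until ink mixing (finishes minute 147, plus 10-minute gap → minute 157); file preflight (finishes minute 60). The controlling bound is minute 157, so folding finishes at 157 + 10 = minute 167.
Boxing cannot begin until folding (finishes minute 167). It runs from minute 167 to 167 + 20 = minute 187.
The bindery step cannot start until folding (finishes minute 167, plus 10-minute gap → minute 177); plate making (finishes minute 120). The controlling bound is minute 177, so the bindery step finishes at 177 + 55 = minute 232.
The earliest everything can be done is minute 232, which is after the deadline of 205, so it is not possible.

No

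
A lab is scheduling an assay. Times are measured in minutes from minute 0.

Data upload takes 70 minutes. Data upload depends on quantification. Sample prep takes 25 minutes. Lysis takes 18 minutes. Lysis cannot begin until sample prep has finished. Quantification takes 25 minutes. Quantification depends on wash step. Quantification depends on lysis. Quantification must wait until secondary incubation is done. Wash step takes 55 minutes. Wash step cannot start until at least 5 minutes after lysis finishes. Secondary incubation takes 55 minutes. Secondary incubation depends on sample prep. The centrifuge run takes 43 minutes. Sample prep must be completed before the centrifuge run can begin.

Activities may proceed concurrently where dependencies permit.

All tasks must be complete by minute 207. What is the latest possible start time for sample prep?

9

Data upload must finish by minute 207; it takes 70 minutes, so it must start by 207 − 70 = minute 137.
Quantification must finish before data upload (must start by minute 137). With a 25-minute duration, quantification must start by 137 − 25 = minute 112.
Wash step has to be done before quantification (must start by minute 112). That means finishing by minute 112, i.e. starting by 112 − 55 = minute 57.
Lysis feeds wash step (must start by minute 57, minus 5-minute gap → minute 52); quantification (must start by minute 112). Taking the minimum, lysis must finish by minute 52 and start by 52 − 18 = minute 34.
The centrifuge run must finish by minute 207; it takes 43 minutes, so it must start by 207 − 43 = minute 164.
Secondary incubation feeds into quantification (must start by minute 112); so secondary incubation must finish by minute 112 and therefore start by minute 57.
For sample prep: lysis (must start by minute 34); the centrifuge run (must start by minute 164); secondary incubation (must start by minute 57). The most restrictive is minute 34; with a 25-minute duration, sample prep must start by minute 9.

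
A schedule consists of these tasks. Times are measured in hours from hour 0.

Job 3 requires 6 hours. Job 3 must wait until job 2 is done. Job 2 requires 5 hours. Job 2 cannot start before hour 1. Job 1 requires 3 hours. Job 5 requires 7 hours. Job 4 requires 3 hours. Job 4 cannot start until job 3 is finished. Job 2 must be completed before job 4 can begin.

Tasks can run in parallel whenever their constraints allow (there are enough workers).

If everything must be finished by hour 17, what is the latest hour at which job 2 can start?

To finish by hour 17, job 4 (duration 3) must start no later than hour 14.
Job 3 has to be done before job 4 (must start by hour 14). That means finishing by hour 14, i.e. starting by 14 − 6 = hour 8.
Job 2 has several dependents: job 3 (must start by hour 8); job 4 (must start by hour 14). The earliest of those limits is hour 8, so job 2 must start by 8 − 5 = hour 3.

3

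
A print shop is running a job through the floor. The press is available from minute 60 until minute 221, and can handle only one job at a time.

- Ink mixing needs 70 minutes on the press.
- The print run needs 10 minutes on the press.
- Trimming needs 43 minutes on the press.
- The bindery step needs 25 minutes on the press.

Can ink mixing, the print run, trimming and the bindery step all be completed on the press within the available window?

Yes

The press window is 221 − 60 = 161 minutes.
Running back to back, the jobs need 70 + 10 + 43 + 25 = 148 minutes on the press.
Since 148 ≤ 161, they fit within the window.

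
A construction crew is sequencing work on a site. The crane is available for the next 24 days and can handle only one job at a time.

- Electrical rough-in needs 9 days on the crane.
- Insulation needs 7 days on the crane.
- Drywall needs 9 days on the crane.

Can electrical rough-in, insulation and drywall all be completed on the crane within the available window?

No

Running back to back, the jobs need 9 + 7 + 9 = 25 days on the crane.
Since 25 > 24, they cannot all fit.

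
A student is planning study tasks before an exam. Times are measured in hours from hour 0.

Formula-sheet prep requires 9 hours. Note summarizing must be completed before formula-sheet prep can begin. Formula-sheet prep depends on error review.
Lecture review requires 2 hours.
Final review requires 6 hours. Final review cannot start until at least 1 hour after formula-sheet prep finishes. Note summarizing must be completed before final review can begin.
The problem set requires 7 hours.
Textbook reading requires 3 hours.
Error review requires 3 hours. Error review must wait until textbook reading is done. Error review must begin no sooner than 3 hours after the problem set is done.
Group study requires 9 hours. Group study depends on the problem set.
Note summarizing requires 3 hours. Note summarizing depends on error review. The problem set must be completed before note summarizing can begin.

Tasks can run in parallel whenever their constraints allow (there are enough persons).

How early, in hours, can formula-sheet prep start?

Nothing blocks the problem set, so it runs from hour 0 to hour 7.
Nothing blocks textbook reading, so it runs from hour 0 to hour 3.
Error review has to wait for textbook reading (finishes hour 3); the problem set (finishes hour 7, plus 3-hour gap → hour 10). The latest of these is hour 10, so error review runs hour 10 to 10 + 3 = hour 13.
Note summarizing cannot start until error review (finishes hour 13); the problem set (finishes hour 7). The controlling bound is hour 13, so note summarizing finishes at 13 + 3 = hour 16.
Formula-sheet prep waits on note summarizing (finishes hour 16); error review (finishes hour 13). The latest of these is hour 16, which is the earliest formula-sheet prep can start.

16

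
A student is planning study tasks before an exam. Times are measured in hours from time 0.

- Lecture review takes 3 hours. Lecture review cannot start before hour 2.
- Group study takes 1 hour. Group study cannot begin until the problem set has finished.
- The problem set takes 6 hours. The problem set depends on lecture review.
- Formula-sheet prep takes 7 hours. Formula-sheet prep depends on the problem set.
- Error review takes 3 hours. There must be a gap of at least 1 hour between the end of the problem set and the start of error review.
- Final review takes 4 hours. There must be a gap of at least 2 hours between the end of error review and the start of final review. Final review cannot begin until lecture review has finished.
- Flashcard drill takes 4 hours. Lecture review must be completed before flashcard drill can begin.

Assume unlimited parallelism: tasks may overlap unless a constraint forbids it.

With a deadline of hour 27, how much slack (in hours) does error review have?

After its own release at hour 2, lecture review can start at hour 2 and finishes at hour 5.
The problem set waits on lecture review (finishes hour 5), so it starts at hour 5 and finishes at 5 + 6 = hour 11.
After the problem set (finishes hour 11, plus 1-hour gap → hour 12), error review can start at hour 12 and finishes at hour 15.

Working backward from the deadline:
Nothing follows final review; the deadline of hour 27 is its only limit. It must start by 27 − 4 = hour 23.
Since final review (must start by hour 23, minus 2-hour gap → hour 21) depends on it, error review must finish by hour 21. Backing off its 3-hour duration gives a latest start of hour 18.
So error review can start as early as hour 12 and as late as hour 18, giving 18 − 12 = 6 hours of slack.

6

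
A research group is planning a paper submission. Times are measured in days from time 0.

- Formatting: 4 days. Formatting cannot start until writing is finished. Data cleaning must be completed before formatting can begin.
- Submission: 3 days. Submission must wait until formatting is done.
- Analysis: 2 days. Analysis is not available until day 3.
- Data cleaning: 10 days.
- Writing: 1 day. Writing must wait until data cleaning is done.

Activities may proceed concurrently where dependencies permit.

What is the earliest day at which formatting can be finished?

15

Data cleaning can start immediately at day 0; it finishes at day 10.
Writing cannot begin until data cleaning (finishes day 10). It runs from day 10 to 10 + 1 = day 11.
Formatting needs all of writing (finishes day 11); data cleaning (finishes day 10). That puts its earliest start at day 11; it finishes at 11 + 4 = day 15.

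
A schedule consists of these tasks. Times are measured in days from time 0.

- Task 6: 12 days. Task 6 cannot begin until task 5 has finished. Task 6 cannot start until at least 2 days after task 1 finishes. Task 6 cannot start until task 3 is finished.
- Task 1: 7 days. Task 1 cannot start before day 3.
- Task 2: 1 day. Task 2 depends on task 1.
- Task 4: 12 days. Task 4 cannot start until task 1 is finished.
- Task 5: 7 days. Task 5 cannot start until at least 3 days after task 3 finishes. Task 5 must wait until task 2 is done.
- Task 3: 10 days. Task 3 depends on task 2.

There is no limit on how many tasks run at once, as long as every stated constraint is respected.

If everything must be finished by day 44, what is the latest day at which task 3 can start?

12

Nothing follows task 6; the deadline of day 44 is its only limit. It must start by 44 − 12 = day 32.
Task 5 must finish before task 6 (must start by day 32). With a 7-day duration, task 5 must start by 32 − 7 = day 25.
Task 3 feeds task 5 (must start by day 25, minus 3-day gap → day 22); task 6 (must start by day 32). Taking the minimum, task 3 must finish by day 22 and start by 22 − 10 = day 12.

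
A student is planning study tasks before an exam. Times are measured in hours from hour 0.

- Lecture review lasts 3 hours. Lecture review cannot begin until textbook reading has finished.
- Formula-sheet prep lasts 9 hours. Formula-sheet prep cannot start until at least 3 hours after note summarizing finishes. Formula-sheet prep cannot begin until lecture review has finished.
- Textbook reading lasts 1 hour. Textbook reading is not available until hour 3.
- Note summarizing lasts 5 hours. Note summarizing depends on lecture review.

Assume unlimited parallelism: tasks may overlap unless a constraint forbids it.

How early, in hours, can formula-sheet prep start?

After its own release at hour 3, textbook reading can start at hour 3 and finishes at hour 4.
Lecture review waits on textbook reading (finishes hour 4), so it starts at hour 4 and finishes at 4 + 3 = hour 7.
Note summarizing waits on lecture review (finishes hour 7), so it starts at hour 7 and finishes at 7 + 5 = hour 12.
Formula-sheet prep waits on note summarizing (finishes hour 12, plus 3-hour gap → hour 15); lecture review (finishes hour 7). The latest of these is hour 15, which is the earliest formula-sheet prep can start.

15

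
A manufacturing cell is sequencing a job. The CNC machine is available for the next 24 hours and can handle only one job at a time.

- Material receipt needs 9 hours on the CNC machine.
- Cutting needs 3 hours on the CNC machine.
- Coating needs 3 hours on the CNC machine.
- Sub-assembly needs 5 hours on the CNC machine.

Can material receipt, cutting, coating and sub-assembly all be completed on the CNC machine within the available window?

Running back to back, the jobs need 9 + 3 + 3 + 5 = 20 hours on the CNC machine.
Since 20 ≤ 24, they fit within the window.

Yes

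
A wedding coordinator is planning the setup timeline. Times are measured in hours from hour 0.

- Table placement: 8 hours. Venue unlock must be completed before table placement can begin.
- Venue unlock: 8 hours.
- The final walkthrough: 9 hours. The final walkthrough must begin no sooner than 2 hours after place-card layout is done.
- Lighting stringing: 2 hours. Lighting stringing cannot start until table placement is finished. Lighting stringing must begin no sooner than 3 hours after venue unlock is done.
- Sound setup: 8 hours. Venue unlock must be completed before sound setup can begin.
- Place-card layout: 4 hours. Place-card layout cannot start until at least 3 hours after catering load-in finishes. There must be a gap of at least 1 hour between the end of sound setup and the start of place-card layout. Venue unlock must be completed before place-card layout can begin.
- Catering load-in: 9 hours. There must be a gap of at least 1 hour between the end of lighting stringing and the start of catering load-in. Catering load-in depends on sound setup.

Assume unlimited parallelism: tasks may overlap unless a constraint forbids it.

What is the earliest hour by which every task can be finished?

Nothing blocks venue unlock, so it runs from hour 0 to hour 8.
After venue unlock (finishes hour 8), sound setup can start at hour 8 and finishes at hour 16.
After venue unlock (finishes hour 8), table placement can start at hour 8 and finishes at hour 16.
Lighting stringing has to wait for table placement (finishes hour 16); venue unlock (finishes hour 8, plus 3-hour gap → hour 11). The latest of these is hour 16, so lighting stringing runs hour 16 to 16 + 2 = hour 18.
For catering load-in: lighting stringing (finishes hour 18, plus 1-hour gap → hour 19); sound setup (finishes hour 16). Taking the maximum gives a start of hour 19, and it finishes at 19 + 9 = hour 28.
Place-card layout has to wait for catering load-in (finishes hour 28, plus 3-hour gap → hour 31); sound setup (finishes hour 16, plus 1-hour gap → hour 17); venue unlock (finishes hour 8). The latest of these is hour 31, so place-card layout runs hour 31 to 31 + 4 = hour 35.
The final walkthrough cannot begin until place-card layout (finishes hour 35, plus 2-hour gap → hour 37). It runs from hour 37 to 37 + 9 = hour 46.
All tasks are finished once the last one completes. Finish times: Venue unlock at 8, Table placement at 16, Lighting stringing at 18, Sound setup at 16, Catering load-in at 28, Place-card layout at 35, The final walkthrough at 46. The latest is hour 46.

46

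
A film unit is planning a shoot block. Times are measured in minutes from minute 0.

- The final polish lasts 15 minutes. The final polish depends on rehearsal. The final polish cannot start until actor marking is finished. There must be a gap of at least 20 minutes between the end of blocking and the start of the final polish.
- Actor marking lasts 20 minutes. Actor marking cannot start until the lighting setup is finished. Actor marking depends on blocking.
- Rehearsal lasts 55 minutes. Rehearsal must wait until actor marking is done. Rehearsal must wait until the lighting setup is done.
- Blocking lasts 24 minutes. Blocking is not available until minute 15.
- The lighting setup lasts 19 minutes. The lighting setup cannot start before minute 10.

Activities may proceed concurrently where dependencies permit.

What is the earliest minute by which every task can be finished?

After its own release at minute 15, blocking can start at minute 15 and finishes at minute 39.
After its own release at minute 10, the lighting setup can start at minute 10 and finishes at minute 29.
For actor marking: the lighting setup (finishes minute 29); blocking (finishes minute 39). Taking the maximum gives a start of minute 39, and it finishes at 39 + 20 = minute 59.
Rehearsal cannot start until actor marking (finishes minute 59); the lighting setup (finishes minute 29). The controlling bound is minute 59, so rehearsal finishes at 59 + 55 = minute 114.
For the final polish: rehearsal (finishes minute 114); actor marking (finishes minute 59); blocking (finishes minute 39, plus 20-minute gap → minute 59). Taking the maximum gives a start of minute 114, and it finishes at 114 + 15 = minute 129.
All tasks are finished once the last one completes. Finish times: The lighting setup at 29, Blocking at 39, Actor marking at 59, Rehearsal at 114, The final polish at 129. The latest is minute 129.

129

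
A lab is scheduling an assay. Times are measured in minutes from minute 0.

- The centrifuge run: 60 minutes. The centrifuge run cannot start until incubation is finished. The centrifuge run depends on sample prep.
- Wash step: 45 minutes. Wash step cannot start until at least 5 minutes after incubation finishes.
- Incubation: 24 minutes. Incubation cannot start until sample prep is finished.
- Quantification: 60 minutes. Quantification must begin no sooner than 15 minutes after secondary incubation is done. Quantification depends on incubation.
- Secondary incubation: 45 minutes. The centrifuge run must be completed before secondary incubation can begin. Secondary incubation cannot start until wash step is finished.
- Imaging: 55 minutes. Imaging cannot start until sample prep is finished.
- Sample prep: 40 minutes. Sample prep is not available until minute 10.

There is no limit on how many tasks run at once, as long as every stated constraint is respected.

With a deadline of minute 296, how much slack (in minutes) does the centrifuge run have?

42

Sample prep waits on its own release at minute 10, so it starts at minute 10 and finishes at 10 + 40 = minute 50.
Incubation cannot begin until sample prep (finishes minute 50). It runs from minute 50 to 50 + 24 = minute 74.
The centrifuge run needs all of incubation (finishes minute 74); sample prep (finishes minute 50). That puts its earliest start at minute 74; it finishes at 74 + 60 = minute 134.

Working backward from the deadline:
Nothing follows quantification; the deadline of minute 296 is its only limit. It must start by 296 − 60 = minute 236.
Secondary incubation must finish before quantification (must start by minute 236, minus 15-minute gap → minute 221). With a 45-minute duration, secondary incubation must start by 221 − 45 = minute 176.
The centrifuge run feeds into secondary incubation (must start by minute 176); so the centrifuge run must finish by minute 176 and therefore start by minute 116.
So the centrifuge run can start as early as minute 74 and as late as minute 116, giving 116 − 74 = 42 minutes of slack.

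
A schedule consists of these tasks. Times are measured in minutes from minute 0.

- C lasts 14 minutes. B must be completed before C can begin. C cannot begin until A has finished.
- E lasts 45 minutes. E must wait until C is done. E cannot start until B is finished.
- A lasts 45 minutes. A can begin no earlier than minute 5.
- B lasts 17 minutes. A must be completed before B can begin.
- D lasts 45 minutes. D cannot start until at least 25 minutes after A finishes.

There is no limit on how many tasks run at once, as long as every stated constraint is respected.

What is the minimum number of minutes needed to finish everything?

After its own release at minute 5, A can start at minute 5 and finishes at minute 50.
After A (finishes minute 50, plus 25-minute gap → minute 75), D can start at minute 75 and finishes at minute 120.
B cannot begin until A (finishes minute 50). It runs from minute 50 to 50 + 17 = minute 67.
For C: B (finishes minute 67); A (finishes minute 50). Taking the maximum gives a start of minute 67, and it finishes at 67 + 14 = minute 81.
For E: C (finishes minute 81); B (finishes minute 67). Taking the maximum gives a start of minute 81, and it finishes at 81 + 45 = minute 126.
All tasks are finished once the last one completes. Finish times: A at 50, B at 67, C at 81, D at 120, E at 126. The latest is minute 126.

126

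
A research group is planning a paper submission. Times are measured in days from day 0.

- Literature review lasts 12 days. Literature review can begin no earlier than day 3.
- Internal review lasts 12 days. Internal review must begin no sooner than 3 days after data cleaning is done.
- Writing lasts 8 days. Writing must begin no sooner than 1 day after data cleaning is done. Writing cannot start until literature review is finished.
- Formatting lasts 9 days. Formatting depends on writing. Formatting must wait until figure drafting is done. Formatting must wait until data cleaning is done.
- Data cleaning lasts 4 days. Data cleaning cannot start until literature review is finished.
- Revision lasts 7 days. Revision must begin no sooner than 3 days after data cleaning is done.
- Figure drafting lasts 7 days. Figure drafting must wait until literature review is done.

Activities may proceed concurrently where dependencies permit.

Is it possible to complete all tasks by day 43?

After its own release at day 3, literature review can start at day 3 and finishes at day 15.
After literature review (finishes day 15), figure drafting can start at day 15 and finishes at day 22.
After literature review (finishes day 15), data cleaning can start at day 15 and finishes at day 19.
Revision waits on data cleaning (finishes day 19, plus 3-day gap → day 22), so it starts at day 22 and finishes at 22 + 7 = day 29.
After data cleaning (finishes day 19, plus 3-day gap → day 22), internal review can start at day 22 and finishes at day 34.
Writing cannot start until data cleaning (finishes day 19, plus 1-day gap → day 20); literature review (finishes day 15). The controlling bound is day 20, so writing finishes at 20 + 8 = day 28.
Formatting needs all of writing (finishes day 28); figure drafting (finishes day 22); data cleaning (finishes day 19). That puts its earliest start at day 28; it finishes at 28 + 9 = day 37.
Every task is finished by day 37, which is no later than the deadline of 43, so the schedule is feasible.

Yes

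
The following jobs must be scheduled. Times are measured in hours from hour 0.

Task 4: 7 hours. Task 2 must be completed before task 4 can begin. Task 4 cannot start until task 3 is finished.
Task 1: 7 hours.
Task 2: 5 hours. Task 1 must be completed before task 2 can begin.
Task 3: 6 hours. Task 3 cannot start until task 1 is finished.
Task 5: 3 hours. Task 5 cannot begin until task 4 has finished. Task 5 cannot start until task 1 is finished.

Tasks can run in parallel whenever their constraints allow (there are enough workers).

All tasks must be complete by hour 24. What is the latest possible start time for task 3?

Task 5 must finish by hour 24; it takes 3 hours, so it must start by 24 − 3 = hour 21.
Task 4 feeds into task 5 (must start by hour 21); so task 4 must finish by hour 21 and therefore start by hour 14.
Task 3 feeds into task 4 (must start by hour 14); so task 3 must finish by hour 14 and therefore start by hour 8.

8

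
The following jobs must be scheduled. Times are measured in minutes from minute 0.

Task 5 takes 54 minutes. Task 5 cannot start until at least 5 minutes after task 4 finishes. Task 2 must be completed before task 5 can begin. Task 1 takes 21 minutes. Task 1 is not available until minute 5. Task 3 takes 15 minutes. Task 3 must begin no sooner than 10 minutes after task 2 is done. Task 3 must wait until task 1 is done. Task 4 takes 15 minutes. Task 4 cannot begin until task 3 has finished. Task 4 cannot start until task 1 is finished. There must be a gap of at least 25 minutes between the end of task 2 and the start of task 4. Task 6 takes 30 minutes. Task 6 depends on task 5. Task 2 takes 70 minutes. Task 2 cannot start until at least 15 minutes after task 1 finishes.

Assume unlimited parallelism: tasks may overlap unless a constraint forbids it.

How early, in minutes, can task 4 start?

136

Task 1 cannot begin until its own release at minute 5. It runs from minute 5 to 5 + 21 = minute 26.
After task 1 (finishes minute 26, plus 15-minute gap → minute 41), task 2 can start at minute 41 and finishes at minute 111.
Task 3 needs all of task 2 (finishes minute 111, plus 10-minute gap → minute 121); task 1 (finishes minute 26). That puts its earliest start at minute 121; it finishes at 121 + 15 = minute 136.
Task 4 waits on task 3 (finishes minute 136); task 1 (finishes minute 26); task 2 (finishes minute 111, plus 25-minute gap → minute 136). The latest of these is minute 136, which is the earliest task 4 can start.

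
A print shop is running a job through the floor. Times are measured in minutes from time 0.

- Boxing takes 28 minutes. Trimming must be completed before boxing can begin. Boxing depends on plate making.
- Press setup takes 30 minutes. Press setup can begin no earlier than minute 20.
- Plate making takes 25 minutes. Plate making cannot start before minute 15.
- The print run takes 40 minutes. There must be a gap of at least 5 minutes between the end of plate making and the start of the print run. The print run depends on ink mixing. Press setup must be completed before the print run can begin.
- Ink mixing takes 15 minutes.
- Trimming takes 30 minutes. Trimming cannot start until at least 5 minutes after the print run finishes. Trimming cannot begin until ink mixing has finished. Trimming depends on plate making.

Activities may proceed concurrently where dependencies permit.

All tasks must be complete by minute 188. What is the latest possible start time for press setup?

55

Boxing must finish by minute 188; it takes 28 minutes, so it must start by 188 − 28 = minute 160.
Trimming must finish before boxing (must start by minute 160). With a 30-minute duration, trimming must start by 160 − 30 = minute 130.
The print run must finish before trimming (must start by minute 130, minus 5-minute gap → minute 125). With a 40-minute duration, the print run must start by 125 − 40 = minute 85.
Press setup has to be done before the print run (must start by minute 85). That means finishing by minute 85, i.e. starting by 85 − 30 = minute 55.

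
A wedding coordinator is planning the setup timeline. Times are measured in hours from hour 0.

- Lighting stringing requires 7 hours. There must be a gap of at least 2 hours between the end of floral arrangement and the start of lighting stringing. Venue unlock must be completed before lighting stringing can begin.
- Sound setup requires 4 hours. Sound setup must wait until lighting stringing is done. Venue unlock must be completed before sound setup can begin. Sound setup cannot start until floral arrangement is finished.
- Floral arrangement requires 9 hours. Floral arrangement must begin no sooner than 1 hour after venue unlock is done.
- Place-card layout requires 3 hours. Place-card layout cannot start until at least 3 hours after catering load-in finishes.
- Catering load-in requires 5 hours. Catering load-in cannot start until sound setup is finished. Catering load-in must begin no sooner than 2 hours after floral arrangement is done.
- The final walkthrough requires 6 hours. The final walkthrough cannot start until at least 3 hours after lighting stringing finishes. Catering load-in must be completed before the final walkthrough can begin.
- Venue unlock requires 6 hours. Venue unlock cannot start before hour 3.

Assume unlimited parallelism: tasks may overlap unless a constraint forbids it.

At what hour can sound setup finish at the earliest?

32

After its own release at hour 3, venue unlock can start at hour 3 and finishes at hour 9.
Floral arrangement waits on venue unlock (finishes hour 9, plus 1-hour gap → hour 10), so it starts at hour 10 and finishes at 10 + 9 = hour 19.
Lighting stringing cannot start until floral arrangement (finishes hour 19, plus 2-hour gap → hour 21); venue unlock (finishes hour 9). The controlling bound is hour 21, so lighting stringing finishes at 21 + 7 = hour 28.
Sound setup cannot start until lighting stringing (finishes hour 28); venue unlock (finishes hour 9); floral arrangement (finishes hour 19). The controlling bound is hour 28, so sound setup finishes at 28 + 4 = hour 32.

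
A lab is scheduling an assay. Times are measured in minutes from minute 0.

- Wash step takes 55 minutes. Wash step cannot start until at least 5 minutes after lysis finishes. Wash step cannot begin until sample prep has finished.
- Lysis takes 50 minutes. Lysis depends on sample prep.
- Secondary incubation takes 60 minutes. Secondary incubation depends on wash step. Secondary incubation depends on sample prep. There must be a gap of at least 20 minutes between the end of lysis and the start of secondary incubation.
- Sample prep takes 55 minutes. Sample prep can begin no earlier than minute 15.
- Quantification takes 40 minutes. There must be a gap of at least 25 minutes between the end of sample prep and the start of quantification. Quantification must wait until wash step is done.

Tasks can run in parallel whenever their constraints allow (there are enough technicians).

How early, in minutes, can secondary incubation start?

180

After its own release at minute 15, sample prep can start at minute 15 and finishes at minute 70.
Lysis cannot begin until sample prep (finishes minute 70). It runs from minute 70 to 70 + 50 = minute 120.
Wash step cannot start until lysis (finishes minute 120, plus 5-minute gap → minute 125); sample prep (finishes minute 70). The controlling bound is minute 125, so wash step finishes at 125 + 55 = minute 180.
Secondary incubation waits on wash step (finishes minute 180); sample prep (finishes minute 70); lysis (finishes minute 120, plus 20-minute gap → minute 140). The latest of these is minute 180, which is the earliest secondary incubation can start.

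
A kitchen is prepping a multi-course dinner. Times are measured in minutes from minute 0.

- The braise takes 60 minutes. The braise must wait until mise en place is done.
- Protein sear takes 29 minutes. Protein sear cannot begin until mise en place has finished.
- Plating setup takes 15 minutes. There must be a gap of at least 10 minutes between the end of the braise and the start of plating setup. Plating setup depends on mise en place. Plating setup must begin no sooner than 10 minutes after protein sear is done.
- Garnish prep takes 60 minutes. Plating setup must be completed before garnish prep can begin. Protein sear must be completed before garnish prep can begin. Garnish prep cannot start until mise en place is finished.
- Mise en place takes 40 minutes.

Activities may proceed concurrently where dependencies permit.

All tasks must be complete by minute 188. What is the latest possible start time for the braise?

43

Garnish prep has no dependents, so it just needs to finish by minute 188. Starting by 188 − 60 = minute 128 achieves that.
Since garnish prep (must start by minute 128) depends on it, plating setup must finish by minute 128. Backing off its 15-minute duration gives a latest start of minute 113.
Since plating setup (must start by minute 113, minus 10-minute gap → minute 103) depends on it, the braise must finish by minute 103. Backing off its 60-minute duration gives a latest start of minute 43.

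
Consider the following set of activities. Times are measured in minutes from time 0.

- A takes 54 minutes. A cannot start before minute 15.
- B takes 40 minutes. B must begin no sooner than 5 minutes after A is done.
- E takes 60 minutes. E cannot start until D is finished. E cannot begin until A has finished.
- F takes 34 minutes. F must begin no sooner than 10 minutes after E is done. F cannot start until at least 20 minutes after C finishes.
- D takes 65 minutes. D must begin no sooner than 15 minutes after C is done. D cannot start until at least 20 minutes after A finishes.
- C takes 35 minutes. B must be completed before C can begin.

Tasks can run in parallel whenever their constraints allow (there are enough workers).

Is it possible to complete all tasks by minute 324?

A cannot begin until its own release at minute 15. It runs from minute 15 to 15 + 54 = minute 69.
B cannot begin until A (finishes minute 69, plus 5-minute gap → minute 74). It runs from minute 74 to 74 + 40 = minute 114.
After B (finishes minute 114), C can start at minute 114 and finishes at minute 149.
D needs all of C (finishes minute 149, plus 15-minute gap → minute 164); A (finishes minute 69, plus 20-minute gap → minute 89). That puts its earliest start at minute 164; it finishes at 164 + 65 = minute 229.
E has to wait for D (finishes minute 229); A (finishes minute 69). The latest of these is minute 229, so E runs minute 229 to 229 + 60 = minute 289.
F needs all of E (finishes minute 289, plus 10-minute gap → minute 299); C (finishes minute 149, plus 20-minute gap → minute 169). That puts its earliest start at minute 299; it finishes at 299 + 34 = minute 333.
The earliest everything can be done is minute 333, which is after the deadline of 324, so it is not possible.

No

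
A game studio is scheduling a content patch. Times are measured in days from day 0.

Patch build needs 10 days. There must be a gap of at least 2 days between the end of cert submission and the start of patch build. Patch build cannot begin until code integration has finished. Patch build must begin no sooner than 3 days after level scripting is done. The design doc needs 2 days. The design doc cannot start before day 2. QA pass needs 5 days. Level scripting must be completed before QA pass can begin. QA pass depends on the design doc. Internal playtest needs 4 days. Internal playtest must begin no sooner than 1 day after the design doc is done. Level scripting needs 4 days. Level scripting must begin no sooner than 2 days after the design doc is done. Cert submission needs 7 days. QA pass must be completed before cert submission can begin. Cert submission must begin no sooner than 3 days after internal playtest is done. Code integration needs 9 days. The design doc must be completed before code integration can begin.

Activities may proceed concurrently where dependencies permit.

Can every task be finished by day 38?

Yes

After its own release at day 2, the design doc can start at day 2 and finishes at day 4.
Internal playtest cannot begin until the design doc (finishes day 4, plus 1-day gap → day 5). It runs from day 5 to 5 + 4 = day 9.
Code integration waits on the design doc (finishes day 4), so it starts at day 4 and finishes at 4 + 9 = day 13.
Level scripting cannot begin until the design doc (finishes day 4, plus 2-day gap → day 6). It runs from day 6 to 6 + 4 = day 10.
For QA pass: level scripting (finishes day 10); the design doc (finishes day 4). Taking the maximum gives a start of day 10, and it finishes at 10 + 5 = day 15.
For cert submission: QA pass (finishes day 15); internal playtest (finishes day 9, plus 3-day gap → day 12). Taking the maximum gives a start of day 15, and it finishes at 15 + 7 = day 22.
Patch build cannot start until cert submission (finishes day 22, plus 2-day gap → day 24); code integration (finishes day 13); level scripting (finishes day 10, plus 3-day gap → day 13). The controlling bound is day 24, so patch build finishes at 24 + 10 = day 34.
Every task is finished by day 34, which is no later than the deadline of 38, so the schedule is feasible.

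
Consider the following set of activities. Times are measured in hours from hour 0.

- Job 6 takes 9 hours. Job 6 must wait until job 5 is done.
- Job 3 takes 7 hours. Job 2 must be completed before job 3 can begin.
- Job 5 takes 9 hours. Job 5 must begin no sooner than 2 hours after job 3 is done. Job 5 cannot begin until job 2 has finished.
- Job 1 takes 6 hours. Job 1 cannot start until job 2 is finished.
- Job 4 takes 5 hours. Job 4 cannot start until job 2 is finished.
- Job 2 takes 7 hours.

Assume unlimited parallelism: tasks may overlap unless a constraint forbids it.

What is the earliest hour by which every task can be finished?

Job 2 can start immediately at hour 0; it finishes at hour 7.
After job 2 (finishes hour 7), job 4 can start at hour 7 and finishes at hour 12.
Job 3 waits on job 2 (finishes hour 7), so it starts at hour 7 and finishes at 7 + 7 = hour 14.
Job 5 cannot start until job 3 (finishes hour 14, plus 2-hour gap → hour 16); job 2 (finishes hour 7). The controlling bound is hour 16, so job 5 finishes at 16 + 9 = hour 25.
After job 5 (finishes hour 25), job 6 can start at hour 25 and finishes at hour 34.
Job 1 waits on job 2 (finishes hour 7), so it starts at hour 7 and finishes at 7 + 6 = hour 13.
All tasks are finished once the last one completes. Finish times: Job 1 at 13, Job 2 at 7, Job 3 at 14, Job 4 at 12, Job 5 at 25, Job 6 at 34. The latest is hour 34.

34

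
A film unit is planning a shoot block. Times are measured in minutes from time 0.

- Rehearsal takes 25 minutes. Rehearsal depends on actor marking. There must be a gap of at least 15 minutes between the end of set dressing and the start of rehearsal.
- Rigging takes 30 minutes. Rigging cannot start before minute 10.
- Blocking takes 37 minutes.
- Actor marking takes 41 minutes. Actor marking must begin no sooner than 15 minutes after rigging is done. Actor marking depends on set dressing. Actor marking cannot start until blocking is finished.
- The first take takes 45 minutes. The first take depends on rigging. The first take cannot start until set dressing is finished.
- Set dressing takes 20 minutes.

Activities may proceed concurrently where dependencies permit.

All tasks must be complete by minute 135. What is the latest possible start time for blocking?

Rehearsal must finish by minute 135; it takes 25 minutes, so it must start by 135 − 25 = minute 110.
Since rehearsal (must start by minute 110) depends on it, actor marking must finish by minute 110. Backing off its 41-minute duration gives a latest start of minute 69.
Blocking has to be done before actor marking (must start by minute 69). That means finishing by minute 69, i.e. starting by 69 − 37 = minute 32.

32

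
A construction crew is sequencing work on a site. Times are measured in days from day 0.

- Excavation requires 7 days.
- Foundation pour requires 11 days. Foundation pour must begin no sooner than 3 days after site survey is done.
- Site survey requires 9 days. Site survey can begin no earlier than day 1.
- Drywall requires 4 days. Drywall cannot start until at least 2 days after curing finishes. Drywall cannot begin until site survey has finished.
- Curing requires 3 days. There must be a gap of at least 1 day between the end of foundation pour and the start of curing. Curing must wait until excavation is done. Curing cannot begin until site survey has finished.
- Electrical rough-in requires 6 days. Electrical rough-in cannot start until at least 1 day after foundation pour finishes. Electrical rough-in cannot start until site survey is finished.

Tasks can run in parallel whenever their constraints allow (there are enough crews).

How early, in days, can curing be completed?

Nothing blocks excavation, so it runs from day 0 to day 7.
After its own release at day 1, site survey can start at day 1 and finishes at day 10.
Foundation pour waits on site survey (finishes day 10, plus 3-day gap → day 13), so it starts at day 13 and finishes at 13 + 11 = day 24.
Curing has to wait for foundation pour (finishes day 24, plus 1-day gap → day 25); excavation (finishes day 7); site survey (finishes day 10). The latest of these is day 25, so curing runs day 25 to 25 + 3 = day 28.

28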